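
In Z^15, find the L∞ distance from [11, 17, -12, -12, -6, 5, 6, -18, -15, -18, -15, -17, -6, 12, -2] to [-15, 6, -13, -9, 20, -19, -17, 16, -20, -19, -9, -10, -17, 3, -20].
34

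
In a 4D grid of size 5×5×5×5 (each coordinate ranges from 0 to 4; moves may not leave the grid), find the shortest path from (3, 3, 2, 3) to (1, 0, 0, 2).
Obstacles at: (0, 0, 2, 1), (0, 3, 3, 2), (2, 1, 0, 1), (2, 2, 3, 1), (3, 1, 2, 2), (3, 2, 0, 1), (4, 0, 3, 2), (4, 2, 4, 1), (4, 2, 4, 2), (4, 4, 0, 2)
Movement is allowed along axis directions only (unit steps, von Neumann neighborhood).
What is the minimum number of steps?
8
(one shortest path: (3, 3, 2, 3) → (2, 3, 2, 3) → (1, 3, 2, 3) → (1, 2, 2, 3) → (1, 1, 2, 3) → (1, 0, 2, 3) → (1, 0, 1, 3) → (1, 0, 0, 3) → (1, 0, 0, 2))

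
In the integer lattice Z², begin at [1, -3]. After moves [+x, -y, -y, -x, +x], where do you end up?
(2, -5)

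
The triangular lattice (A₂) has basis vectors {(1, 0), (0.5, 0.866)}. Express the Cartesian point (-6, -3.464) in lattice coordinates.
-4b₁ - 4b₂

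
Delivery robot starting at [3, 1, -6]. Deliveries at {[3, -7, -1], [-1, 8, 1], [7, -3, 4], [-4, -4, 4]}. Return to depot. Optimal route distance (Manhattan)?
74
(one optimal route: (3, 1, -6) → (3, -7, -1) → (7, -3, 4) → (-4, -4, 4) → (-1, 8, 1) → (3, 1, -6))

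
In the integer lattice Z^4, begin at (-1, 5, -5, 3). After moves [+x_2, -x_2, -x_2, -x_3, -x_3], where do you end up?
(-1, 4, -7, 3)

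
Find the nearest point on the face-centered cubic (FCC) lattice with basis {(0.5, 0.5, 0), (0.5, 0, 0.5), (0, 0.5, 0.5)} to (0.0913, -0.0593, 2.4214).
(0.5, 0, 2.5)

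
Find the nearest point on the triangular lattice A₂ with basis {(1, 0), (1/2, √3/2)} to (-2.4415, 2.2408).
(-2.5, 2.598)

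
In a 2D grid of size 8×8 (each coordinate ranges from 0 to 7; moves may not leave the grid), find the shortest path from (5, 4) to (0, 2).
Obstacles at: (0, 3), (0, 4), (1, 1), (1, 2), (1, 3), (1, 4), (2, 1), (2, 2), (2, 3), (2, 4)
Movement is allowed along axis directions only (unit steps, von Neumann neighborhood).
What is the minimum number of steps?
11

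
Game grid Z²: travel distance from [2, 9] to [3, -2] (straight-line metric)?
11.0454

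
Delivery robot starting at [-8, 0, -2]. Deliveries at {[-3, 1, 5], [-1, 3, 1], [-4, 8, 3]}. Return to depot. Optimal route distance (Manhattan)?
46
(one optimal route: (-8, 0, -2) → (-3, 1, 5) → (-4, 8, 3) → (-1, 3, 1) → (-8, 0, -2))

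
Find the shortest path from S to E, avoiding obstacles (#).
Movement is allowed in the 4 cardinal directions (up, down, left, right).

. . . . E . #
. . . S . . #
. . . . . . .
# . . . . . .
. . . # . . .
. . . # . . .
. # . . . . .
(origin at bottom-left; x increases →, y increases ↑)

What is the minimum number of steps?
2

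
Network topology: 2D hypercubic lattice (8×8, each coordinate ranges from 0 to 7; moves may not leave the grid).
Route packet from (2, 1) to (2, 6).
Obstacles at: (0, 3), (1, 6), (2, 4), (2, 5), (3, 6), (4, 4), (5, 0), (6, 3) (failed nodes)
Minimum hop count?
11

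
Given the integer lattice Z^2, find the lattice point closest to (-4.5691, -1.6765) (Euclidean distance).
(-5, -2)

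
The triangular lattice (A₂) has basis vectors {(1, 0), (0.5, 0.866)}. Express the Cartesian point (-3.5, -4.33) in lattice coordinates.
-b₁ - 5b₂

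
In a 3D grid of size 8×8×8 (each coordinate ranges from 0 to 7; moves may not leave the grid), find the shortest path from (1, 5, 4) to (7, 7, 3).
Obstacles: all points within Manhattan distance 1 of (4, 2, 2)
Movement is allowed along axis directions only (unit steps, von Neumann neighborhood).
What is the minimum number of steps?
9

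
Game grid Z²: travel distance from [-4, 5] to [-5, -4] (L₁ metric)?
10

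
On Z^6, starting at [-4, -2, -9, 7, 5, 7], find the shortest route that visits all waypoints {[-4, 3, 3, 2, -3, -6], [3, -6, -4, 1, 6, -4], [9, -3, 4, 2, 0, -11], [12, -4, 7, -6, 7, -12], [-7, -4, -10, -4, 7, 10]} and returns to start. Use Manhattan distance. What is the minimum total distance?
192
(one optimal route: (-4, -2, -9, 7, 5, 7) → (-4, 3, 3, 2, -3, -6) → (9, -3, 4, 2, 0, -11) → (12, -4, 7, -6, 7, -12) → (3, -6, -4, 1, 6, -4) → (-7, -4, -10, -4, 7, 10) → (-4, -2, -9, 7, 5, 7))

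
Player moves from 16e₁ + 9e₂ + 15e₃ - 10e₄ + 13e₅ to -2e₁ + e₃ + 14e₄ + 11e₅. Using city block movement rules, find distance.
67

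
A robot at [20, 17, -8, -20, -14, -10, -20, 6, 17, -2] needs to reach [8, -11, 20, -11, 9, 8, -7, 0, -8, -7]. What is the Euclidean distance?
59.1692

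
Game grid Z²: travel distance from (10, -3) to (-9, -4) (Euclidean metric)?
19.0263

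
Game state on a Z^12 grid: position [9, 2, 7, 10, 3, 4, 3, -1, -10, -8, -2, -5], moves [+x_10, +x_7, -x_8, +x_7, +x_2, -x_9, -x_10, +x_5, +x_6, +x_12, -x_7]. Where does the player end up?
(9, 3, 7, 10, 4, 5, 4, -2, -11, -8, -2, -4)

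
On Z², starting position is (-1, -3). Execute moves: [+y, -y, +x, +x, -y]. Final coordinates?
(1, -4)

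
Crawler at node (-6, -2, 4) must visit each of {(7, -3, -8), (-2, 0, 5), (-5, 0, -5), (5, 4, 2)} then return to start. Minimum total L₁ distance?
70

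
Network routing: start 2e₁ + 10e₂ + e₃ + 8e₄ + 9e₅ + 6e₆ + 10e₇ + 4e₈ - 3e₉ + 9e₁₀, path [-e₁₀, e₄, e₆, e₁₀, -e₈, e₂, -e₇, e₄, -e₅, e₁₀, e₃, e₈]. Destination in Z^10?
(2, 11, 2, 10, 8, 7, 9, 4, -3, 10)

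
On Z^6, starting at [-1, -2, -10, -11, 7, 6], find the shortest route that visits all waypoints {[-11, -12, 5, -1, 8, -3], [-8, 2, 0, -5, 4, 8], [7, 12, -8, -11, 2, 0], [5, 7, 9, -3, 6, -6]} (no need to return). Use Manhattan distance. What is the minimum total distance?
161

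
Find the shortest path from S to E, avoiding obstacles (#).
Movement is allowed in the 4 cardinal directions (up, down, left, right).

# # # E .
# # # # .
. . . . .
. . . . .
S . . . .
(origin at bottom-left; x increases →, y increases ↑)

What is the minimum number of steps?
9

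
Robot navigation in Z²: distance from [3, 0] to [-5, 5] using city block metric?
13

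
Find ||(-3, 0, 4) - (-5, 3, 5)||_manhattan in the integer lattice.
6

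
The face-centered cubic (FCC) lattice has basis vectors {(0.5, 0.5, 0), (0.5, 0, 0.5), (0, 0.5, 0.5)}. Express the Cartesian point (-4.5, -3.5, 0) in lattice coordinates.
-8b₁ - b₂ + b₃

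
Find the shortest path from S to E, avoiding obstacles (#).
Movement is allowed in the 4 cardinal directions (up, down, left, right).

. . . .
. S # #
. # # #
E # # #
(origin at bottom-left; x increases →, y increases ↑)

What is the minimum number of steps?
3
(one shortest path: (1, 2) → (0, 2) → (0, 1) → (0, 0))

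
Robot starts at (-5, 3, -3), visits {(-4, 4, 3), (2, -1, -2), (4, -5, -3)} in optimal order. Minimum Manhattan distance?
31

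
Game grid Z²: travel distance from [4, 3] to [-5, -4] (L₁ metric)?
16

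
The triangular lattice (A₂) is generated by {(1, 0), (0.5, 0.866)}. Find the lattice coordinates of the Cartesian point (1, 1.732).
2b₂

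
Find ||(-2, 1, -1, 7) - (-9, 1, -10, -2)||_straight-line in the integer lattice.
14.5258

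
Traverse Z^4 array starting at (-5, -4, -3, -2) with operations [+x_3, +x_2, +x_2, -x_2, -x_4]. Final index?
(-5, -3, -2, -3)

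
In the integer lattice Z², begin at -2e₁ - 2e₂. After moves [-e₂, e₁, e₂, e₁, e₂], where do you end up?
(0, -1)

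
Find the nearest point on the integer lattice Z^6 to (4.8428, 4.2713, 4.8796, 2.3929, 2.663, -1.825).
(5, 4, 5, 2, 3, -2)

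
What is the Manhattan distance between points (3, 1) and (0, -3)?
7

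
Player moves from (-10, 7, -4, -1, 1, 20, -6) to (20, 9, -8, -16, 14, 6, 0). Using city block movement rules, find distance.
84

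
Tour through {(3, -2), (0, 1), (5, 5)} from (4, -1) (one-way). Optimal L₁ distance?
17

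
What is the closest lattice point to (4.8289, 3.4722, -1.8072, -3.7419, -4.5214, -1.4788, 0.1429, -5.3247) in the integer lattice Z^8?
(5, 3, -2, -4, -5, -1, 0, -5)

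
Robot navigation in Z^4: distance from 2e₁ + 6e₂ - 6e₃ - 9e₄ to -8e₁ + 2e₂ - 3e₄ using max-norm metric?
10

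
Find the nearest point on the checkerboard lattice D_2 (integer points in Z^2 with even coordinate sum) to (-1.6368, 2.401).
(-2, 2)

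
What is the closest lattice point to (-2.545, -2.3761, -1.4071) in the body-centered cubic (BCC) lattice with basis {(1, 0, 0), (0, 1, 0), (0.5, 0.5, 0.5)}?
(-2.5, -2.5, -1.5)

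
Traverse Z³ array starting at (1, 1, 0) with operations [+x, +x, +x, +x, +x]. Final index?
(6, 1, 0)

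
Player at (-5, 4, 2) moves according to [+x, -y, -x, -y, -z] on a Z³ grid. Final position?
(-5, 2, 1)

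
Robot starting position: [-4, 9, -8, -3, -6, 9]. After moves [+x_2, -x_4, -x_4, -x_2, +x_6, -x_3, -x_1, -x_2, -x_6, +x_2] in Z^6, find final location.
(-5, 9, -9, -5, -6, 9)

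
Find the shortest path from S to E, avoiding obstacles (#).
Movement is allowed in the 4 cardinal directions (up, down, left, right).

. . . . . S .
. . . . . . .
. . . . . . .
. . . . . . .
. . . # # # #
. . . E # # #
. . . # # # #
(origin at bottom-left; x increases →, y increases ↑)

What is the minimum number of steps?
9
(one shortest path: (5, 6) → (4, 6) → (3, 6) → (2, 6) → (2, 5) → (2, 4) → (2, 3) → (2, 2) → (2, 1) → (3, 1))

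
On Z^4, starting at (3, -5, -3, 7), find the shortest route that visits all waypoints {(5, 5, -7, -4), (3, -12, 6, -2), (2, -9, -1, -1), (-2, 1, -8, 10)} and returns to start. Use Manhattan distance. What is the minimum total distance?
106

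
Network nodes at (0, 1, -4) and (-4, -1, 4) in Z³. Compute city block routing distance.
14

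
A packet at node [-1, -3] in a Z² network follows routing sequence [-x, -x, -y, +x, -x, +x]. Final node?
(-2, -4)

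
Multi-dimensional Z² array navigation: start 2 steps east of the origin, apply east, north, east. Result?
(4, 1)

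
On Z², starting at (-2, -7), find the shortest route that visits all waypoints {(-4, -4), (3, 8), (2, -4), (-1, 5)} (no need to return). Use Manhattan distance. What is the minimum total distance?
30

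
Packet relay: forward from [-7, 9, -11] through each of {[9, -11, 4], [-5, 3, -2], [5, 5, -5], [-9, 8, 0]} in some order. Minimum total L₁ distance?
69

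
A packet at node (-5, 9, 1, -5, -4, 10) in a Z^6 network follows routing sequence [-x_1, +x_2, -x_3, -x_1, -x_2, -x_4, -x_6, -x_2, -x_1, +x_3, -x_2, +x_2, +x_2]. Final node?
(-8, 9, 1, -6, -4, 9)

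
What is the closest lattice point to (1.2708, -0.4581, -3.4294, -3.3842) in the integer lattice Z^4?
(1, 0, -3, -3)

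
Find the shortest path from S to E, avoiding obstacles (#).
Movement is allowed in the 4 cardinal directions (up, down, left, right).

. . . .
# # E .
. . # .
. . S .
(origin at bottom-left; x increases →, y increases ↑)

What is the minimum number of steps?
4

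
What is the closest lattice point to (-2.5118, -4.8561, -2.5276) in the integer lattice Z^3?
(-3, -5, -3)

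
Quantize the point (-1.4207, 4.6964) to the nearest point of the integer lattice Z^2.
(-1, 5)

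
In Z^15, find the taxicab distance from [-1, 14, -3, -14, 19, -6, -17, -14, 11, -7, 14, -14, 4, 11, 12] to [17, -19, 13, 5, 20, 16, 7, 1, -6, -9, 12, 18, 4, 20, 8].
214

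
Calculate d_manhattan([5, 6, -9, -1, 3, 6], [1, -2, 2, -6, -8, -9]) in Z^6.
54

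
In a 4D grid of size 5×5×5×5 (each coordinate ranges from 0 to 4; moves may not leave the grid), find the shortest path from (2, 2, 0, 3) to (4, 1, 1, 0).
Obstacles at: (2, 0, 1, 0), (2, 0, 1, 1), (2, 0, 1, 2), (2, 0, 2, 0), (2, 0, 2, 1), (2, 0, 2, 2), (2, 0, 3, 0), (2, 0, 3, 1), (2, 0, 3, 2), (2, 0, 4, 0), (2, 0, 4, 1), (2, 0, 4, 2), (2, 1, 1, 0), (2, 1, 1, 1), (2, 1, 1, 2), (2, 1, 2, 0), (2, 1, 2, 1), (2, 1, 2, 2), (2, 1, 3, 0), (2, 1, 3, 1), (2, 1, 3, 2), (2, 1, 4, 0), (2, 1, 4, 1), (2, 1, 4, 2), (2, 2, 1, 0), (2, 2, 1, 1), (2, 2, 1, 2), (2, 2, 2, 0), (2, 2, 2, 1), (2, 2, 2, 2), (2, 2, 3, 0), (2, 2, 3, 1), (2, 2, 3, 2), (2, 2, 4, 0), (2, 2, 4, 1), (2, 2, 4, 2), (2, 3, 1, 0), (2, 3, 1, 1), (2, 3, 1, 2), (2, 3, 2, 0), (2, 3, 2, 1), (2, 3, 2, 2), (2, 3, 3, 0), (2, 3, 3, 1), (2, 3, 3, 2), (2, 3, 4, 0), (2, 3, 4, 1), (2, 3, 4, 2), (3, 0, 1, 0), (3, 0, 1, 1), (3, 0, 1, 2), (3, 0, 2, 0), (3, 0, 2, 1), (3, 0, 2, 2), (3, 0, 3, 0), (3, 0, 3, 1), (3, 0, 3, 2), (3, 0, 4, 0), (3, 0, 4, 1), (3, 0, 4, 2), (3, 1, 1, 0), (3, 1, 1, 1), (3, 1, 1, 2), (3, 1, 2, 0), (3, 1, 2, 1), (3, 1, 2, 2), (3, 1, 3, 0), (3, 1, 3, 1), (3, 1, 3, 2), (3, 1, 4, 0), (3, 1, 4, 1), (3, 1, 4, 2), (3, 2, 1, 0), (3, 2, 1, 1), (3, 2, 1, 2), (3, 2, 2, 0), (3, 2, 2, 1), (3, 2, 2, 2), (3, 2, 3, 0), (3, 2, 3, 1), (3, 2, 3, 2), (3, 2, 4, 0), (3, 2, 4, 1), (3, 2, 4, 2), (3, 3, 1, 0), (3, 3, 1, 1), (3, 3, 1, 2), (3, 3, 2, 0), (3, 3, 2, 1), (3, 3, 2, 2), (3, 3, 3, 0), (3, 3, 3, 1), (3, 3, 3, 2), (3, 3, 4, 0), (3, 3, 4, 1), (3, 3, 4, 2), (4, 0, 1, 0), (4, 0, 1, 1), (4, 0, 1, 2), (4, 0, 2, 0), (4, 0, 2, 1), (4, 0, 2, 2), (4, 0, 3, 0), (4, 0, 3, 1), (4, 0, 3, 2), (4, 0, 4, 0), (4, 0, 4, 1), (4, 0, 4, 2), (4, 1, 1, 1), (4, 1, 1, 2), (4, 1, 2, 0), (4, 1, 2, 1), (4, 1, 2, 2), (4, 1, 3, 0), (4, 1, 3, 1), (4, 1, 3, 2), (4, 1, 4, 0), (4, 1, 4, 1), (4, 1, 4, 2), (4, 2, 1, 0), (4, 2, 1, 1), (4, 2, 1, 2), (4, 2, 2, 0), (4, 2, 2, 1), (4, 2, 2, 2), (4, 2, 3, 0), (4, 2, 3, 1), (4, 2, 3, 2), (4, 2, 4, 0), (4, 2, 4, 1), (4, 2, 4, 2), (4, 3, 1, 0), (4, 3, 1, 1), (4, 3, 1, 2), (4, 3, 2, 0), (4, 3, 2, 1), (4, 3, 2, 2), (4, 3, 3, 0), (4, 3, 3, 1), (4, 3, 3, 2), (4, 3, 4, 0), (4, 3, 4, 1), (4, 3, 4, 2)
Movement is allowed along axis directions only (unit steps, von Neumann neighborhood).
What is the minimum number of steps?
7
(one shortest path: (2, 2, 0, 3) → (3, 2, 0, 3) → (4, 2, 0, 3) → (4, 1, 0, 3) → (4, 1, 0, 2) → (4, 1, 0, 1) → (4, 1, 0, 0) → (4, 1, 1, 0))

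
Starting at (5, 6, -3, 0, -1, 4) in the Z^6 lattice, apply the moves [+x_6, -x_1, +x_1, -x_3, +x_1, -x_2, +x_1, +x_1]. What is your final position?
(8, 5, -4, 0, -1, 5)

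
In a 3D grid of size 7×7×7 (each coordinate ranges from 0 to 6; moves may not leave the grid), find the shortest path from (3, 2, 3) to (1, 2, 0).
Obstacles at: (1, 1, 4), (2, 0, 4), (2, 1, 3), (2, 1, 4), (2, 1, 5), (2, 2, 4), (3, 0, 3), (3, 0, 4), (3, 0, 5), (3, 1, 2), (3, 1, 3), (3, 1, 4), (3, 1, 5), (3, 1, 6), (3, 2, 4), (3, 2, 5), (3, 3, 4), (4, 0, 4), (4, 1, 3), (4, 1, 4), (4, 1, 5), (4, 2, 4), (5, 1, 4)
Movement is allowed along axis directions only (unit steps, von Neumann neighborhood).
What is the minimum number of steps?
5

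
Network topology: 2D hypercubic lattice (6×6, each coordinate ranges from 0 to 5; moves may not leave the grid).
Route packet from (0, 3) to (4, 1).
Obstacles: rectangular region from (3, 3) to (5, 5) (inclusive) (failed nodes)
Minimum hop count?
6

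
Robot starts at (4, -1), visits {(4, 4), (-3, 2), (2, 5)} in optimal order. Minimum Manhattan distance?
16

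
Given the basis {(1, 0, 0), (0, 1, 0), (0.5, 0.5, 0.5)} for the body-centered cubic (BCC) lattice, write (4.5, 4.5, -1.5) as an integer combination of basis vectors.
6b₁ + 6b₂ - 3b₃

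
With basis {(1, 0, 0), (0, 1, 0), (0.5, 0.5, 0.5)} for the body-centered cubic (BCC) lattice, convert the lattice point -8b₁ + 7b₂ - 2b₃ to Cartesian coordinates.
(-9, 6, -1)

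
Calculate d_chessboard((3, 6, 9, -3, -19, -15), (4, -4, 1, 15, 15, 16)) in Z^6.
34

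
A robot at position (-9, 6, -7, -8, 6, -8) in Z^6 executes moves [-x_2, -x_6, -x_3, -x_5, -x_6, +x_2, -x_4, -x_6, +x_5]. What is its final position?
(-9, 6, -8, -9, 6, -11)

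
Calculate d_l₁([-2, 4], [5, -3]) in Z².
14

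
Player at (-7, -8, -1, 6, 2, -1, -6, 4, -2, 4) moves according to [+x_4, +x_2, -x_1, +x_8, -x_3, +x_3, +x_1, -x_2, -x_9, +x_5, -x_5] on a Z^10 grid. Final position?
(-7, -8, -1, 7, 2, -1, -6, 5, -3, 4)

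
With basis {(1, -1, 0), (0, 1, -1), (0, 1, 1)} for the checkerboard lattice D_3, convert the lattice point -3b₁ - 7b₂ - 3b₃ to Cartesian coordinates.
(-3, -7, 4)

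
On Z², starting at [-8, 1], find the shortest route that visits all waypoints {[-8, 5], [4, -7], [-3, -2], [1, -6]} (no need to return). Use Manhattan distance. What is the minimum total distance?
28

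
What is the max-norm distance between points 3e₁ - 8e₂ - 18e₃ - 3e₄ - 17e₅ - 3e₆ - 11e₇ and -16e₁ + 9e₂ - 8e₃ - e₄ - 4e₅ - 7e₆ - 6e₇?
19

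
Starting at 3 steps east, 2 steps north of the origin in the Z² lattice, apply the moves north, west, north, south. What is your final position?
(2, 3)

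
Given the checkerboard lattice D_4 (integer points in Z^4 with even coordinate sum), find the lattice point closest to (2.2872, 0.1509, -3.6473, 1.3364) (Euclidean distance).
(2, 0, -3, 1)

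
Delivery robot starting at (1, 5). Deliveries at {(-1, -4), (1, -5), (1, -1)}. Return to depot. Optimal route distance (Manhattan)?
24
(one optimal route: (1, 5) → (-1, -4) → (1, -5) → (1, -1) → (1, 5))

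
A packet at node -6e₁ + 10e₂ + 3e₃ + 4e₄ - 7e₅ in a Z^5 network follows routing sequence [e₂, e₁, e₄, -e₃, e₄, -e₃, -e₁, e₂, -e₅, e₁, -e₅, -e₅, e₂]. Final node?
(-5, 13, 1, 6, -10)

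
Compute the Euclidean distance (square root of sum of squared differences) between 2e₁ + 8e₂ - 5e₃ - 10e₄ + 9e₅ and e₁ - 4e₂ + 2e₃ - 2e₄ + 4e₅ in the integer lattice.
16.8226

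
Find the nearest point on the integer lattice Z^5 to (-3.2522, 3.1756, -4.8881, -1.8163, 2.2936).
(-3, 3, -5, -2, 2)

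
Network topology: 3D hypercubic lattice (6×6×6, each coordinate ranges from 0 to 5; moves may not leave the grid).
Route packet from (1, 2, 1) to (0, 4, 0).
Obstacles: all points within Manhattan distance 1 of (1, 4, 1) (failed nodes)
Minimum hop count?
4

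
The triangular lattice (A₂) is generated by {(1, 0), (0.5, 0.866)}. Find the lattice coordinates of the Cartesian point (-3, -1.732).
-2b₁ - 2b₂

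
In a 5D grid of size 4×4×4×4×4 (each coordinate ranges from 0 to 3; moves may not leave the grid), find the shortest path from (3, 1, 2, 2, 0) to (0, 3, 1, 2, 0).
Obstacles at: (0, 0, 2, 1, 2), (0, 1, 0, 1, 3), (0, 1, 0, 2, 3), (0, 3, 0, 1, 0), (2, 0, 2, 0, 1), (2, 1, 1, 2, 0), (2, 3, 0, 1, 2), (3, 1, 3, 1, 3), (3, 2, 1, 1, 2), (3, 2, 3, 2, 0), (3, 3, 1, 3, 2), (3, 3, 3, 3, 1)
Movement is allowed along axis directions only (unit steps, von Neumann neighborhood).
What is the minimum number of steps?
6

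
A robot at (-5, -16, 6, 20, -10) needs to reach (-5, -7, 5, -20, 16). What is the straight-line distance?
48.5592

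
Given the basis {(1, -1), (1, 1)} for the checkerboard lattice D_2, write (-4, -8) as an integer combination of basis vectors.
2b₁ - 6b₂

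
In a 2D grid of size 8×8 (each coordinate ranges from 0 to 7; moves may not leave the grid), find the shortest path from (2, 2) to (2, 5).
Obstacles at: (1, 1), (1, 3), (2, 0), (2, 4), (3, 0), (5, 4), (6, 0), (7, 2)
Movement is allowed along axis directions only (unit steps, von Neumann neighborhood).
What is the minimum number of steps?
5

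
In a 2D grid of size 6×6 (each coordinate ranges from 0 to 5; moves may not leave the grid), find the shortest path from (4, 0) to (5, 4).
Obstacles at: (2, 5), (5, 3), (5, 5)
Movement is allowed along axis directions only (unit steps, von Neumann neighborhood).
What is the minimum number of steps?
5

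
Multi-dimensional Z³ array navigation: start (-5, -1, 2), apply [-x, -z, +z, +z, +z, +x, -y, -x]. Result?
(-6, -2, 4)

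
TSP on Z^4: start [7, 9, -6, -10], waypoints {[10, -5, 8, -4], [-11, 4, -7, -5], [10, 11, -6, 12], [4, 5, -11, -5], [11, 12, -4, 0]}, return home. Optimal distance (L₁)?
160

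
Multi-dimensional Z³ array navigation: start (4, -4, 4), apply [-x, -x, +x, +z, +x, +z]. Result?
(4, -4, 6)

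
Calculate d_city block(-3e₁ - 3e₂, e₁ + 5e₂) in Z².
12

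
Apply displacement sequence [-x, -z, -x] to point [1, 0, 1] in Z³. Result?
(-1, 0, 0)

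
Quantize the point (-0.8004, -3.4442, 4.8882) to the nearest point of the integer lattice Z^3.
(-1, -3, 5)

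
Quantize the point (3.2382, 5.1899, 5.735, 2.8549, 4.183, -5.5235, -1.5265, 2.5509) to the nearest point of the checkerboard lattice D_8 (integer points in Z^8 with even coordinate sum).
(3, 5, 6, 3, 4, -6, -2, 3)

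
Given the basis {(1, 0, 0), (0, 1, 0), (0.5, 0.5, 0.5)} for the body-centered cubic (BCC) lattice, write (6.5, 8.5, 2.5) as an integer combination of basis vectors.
4b₁ + 6b₂ + 5b₃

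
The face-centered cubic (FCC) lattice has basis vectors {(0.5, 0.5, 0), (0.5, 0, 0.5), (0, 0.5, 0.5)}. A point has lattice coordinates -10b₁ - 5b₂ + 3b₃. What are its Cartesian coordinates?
(-7.5, -3.5, -1)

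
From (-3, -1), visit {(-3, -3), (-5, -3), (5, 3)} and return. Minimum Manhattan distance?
32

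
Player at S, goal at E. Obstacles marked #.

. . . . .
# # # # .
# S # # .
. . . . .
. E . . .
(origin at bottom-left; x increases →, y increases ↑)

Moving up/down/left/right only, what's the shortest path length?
2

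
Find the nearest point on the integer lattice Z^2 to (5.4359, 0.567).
(5, 1)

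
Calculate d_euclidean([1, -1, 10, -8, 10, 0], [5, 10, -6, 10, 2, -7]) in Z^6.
28.8097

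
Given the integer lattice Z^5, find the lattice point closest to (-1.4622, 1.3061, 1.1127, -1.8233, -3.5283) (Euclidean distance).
(-1, 1, 1, -2, -4)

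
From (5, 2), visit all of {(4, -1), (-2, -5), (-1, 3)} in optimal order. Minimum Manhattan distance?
22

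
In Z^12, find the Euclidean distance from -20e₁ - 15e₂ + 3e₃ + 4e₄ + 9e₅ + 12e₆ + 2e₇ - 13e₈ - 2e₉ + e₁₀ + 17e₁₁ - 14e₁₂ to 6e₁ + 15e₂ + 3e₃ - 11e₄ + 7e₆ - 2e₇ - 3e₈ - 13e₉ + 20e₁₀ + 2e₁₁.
54.0925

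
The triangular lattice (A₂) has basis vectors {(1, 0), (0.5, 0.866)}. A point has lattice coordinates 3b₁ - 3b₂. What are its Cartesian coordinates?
(1.5, -2.598)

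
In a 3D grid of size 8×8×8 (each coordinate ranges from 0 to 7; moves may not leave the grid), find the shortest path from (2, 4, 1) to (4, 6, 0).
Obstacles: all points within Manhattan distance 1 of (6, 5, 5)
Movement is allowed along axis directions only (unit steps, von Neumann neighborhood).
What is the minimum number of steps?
5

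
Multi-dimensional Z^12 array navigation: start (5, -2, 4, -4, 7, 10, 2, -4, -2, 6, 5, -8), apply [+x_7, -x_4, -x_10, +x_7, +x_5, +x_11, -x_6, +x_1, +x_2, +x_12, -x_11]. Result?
(6, -1, 4, -5, 8, 9, 4, -4, -2, 5, 5, -7)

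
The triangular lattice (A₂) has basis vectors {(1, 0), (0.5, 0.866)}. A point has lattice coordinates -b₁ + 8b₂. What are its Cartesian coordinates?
(3, 6.928)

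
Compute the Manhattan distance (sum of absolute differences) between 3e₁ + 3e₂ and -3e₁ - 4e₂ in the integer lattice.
13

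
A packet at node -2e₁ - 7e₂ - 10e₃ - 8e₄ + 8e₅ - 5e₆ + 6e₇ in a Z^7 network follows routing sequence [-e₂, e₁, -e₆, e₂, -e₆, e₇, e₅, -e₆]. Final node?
(-1, -7, -10, -8, 9, -8, 7)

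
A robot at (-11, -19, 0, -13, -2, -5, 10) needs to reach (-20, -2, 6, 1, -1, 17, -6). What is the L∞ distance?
22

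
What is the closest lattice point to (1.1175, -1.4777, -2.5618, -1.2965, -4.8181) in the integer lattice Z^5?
(1, -1, -3, -1, -5)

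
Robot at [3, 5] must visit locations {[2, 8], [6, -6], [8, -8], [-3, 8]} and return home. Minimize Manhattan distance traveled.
54
(one optimal route: (3, 5) → (2, 8) → (-3, 8) → (6, -6) → (8, -8) → (3, 5))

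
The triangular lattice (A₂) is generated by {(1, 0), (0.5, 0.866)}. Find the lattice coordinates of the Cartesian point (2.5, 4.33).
5b₂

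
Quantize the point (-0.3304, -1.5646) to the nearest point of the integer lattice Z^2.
(0, -2)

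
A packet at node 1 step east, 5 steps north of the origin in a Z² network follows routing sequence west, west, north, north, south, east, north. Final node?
(0, 7)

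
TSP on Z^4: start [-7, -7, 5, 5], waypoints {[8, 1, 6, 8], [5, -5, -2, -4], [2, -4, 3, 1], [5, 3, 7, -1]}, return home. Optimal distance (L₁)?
94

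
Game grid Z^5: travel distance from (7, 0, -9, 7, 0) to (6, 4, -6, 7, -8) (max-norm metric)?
8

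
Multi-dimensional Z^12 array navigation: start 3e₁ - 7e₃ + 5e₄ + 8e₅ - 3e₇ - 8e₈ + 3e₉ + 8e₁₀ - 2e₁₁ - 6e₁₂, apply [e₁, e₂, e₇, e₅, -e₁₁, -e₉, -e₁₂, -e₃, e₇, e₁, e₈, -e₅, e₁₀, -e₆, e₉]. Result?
(5, 1, -8, 5, 8, -1, -1, -7, 3, 9, -3, -7)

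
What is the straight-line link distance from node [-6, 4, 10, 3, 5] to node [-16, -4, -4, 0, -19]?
30.7409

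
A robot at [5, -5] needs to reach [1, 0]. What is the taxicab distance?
9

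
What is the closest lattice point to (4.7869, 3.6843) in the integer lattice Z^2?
(5, 4)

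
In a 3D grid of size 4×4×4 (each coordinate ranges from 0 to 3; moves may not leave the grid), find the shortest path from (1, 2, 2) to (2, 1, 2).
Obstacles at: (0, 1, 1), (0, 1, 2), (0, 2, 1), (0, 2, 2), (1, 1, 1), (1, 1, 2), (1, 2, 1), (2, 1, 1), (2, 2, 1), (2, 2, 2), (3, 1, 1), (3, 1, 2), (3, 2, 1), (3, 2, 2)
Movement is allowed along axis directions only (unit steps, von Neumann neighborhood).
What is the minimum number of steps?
4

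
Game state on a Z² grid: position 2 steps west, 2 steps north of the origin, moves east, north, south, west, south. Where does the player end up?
(-2, 1)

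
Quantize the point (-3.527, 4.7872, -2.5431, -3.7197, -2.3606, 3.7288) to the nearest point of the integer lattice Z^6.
(-4, 5, -3, -4, -2, 4)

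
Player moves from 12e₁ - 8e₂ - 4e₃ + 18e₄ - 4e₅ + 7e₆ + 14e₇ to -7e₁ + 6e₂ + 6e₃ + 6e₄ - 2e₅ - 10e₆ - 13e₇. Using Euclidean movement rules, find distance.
42.6966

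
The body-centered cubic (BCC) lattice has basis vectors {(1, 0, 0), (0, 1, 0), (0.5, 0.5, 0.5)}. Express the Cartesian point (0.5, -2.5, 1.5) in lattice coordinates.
-b₁ - 4b₂ + 3b₃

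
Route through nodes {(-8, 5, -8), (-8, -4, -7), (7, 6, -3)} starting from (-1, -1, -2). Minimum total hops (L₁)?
46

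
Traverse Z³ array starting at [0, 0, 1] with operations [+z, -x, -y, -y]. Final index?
(-1, -2, 2)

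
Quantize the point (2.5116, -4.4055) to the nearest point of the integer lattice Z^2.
(3, -4)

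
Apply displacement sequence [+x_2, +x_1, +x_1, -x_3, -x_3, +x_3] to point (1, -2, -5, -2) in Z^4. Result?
(3, -1, -6, -2)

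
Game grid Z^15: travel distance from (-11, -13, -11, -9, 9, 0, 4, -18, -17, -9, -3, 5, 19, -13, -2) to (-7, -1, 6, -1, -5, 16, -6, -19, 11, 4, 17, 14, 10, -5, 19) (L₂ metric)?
55.5518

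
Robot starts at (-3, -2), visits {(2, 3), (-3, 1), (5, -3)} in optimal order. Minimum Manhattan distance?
19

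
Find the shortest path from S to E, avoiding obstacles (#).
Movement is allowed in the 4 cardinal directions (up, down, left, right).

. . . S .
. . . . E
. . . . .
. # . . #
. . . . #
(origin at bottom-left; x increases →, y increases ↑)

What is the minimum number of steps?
2
(one shortest path: (3, 4) → (4, 4) → (4, 3))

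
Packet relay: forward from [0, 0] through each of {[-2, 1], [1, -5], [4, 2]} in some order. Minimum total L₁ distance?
20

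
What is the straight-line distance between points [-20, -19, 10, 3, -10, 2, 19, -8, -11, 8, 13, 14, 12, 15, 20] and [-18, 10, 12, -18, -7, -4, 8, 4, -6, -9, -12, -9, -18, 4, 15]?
64.1405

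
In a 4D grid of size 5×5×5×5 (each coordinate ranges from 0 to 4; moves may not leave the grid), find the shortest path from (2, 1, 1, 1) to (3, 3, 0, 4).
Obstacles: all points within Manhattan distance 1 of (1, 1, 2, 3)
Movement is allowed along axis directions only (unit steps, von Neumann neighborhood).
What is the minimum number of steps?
7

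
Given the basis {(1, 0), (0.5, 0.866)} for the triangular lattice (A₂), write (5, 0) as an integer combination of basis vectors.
5b₁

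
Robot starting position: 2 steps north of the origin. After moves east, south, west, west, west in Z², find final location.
(-2, 1)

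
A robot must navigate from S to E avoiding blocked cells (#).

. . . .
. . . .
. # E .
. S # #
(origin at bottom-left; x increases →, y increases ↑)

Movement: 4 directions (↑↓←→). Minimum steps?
6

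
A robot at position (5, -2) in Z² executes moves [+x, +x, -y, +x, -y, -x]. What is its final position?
(7, -4)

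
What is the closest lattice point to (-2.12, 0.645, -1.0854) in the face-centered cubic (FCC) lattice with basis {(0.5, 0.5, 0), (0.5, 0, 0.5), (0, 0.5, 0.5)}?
(-2, 1, -1)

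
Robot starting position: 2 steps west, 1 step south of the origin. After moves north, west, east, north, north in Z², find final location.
(-2, 2)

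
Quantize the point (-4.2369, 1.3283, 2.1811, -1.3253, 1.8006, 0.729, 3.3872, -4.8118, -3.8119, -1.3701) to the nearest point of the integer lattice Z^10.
(-4, 1, 2, -1, 2, 1, 3, -5, -4, -1)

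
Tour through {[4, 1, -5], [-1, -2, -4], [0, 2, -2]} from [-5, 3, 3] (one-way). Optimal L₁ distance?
27
(one optimal route: (-5, 3, 3) → (0, 2, -2) → (-1, -2, -4) → (4, 1, -5))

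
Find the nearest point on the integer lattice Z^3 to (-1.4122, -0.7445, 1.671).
(-1, -1, 2)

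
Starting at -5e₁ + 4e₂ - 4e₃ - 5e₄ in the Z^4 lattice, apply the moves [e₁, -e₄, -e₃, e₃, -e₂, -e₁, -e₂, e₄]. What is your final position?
(-5, 2, -4, -5)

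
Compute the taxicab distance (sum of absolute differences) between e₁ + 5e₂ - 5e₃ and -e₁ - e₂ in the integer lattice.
13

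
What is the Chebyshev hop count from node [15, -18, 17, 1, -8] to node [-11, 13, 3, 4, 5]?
31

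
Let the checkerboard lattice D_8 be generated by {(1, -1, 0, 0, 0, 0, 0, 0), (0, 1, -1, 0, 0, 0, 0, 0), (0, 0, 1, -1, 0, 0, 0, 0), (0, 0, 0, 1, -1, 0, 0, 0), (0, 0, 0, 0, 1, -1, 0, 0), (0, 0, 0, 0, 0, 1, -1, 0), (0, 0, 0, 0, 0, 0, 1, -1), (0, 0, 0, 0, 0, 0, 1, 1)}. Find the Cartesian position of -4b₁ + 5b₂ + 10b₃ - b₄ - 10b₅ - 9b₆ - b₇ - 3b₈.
(-4, 9, 5, -11, -9, 1, 5, -2)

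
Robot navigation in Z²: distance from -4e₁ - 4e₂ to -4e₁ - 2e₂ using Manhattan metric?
2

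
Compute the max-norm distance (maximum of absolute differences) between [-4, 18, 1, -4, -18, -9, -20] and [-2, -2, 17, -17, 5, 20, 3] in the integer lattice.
29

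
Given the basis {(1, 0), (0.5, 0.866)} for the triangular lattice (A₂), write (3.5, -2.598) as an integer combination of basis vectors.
5b₁ - 3b₂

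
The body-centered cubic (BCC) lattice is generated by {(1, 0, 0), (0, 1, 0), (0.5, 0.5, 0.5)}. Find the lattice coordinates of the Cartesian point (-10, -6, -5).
-5b₁ - b₂ - 10b₃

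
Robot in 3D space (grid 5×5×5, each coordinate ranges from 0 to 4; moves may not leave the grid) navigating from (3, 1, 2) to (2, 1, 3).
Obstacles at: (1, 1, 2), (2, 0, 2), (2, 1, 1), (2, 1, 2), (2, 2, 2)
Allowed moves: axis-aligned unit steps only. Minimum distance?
2
(one shortest path: (3, 1, 2) → (3, 1, 3) → (2, 1, 3))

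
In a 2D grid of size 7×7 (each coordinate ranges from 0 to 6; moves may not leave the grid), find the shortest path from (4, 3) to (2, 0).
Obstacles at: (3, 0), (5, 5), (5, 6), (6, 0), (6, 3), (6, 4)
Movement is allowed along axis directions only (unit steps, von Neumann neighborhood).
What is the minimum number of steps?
5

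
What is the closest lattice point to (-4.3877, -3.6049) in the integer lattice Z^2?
(-4, -4)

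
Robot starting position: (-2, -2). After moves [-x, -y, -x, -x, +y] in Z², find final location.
(-5, -2)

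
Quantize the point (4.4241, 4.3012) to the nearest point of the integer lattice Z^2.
(4, 4)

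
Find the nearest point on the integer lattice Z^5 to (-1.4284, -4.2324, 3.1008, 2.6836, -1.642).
(-1, -4, 3, 3, -2)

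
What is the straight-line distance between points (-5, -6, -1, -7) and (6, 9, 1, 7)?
23.3666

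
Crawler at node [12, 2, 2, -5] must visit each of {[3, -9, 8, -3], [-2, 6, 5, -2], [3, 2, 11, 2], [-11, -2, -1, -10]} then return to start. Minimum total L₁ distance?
132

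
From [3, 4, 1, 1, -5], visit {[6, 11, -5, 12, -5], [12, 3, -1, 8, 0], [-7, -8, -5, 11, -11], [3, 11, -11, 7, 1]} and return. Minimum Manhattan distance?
156
(one optimal route: (3, 4, 1, 1, -5) → (12, 3, -1, 8, 0) → (3, 11, -11, 7, 1) → (6, 11, -5, 12, -5) → (-7, -8, -5, 11, -11) → (3, 4, 1, 1, -5))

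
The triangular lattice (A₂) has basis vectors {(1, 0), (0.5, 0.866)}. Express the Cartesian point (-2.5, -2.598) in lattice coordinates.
-b₁ - 3b₂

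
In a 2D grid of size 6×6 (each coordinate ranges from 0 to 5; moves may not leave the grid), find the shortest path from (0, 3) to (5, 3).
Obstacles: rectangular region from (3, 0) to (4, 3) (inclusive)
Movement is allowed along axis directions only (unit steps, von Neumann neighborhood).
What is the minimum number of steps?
7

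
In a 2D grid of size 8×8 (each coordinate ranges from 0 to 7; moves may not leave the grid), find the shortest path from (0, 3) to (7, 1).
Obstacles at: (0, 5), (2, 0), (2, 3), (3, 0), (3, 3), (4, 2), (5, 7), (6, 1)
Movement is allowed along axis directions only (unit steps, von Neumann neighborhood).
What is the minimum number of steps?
11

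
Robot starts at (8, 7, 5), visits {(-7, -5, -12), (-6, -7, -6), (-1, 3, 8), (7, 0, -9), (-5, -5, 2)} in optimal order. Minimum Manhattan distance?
76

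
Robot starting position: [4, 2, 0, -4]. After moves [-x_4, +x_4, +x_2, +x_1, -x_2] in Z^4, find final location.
(5, 2, 0, -4)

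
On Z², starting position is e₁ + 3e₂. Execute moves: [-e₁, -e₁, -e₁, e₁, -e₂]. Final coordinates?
(-1, 2)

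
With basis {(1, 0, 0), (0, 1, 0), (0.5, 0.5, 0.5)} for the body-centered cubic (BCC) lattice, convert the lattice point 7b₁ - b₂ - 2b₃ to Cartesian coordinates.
(6, -2, -1)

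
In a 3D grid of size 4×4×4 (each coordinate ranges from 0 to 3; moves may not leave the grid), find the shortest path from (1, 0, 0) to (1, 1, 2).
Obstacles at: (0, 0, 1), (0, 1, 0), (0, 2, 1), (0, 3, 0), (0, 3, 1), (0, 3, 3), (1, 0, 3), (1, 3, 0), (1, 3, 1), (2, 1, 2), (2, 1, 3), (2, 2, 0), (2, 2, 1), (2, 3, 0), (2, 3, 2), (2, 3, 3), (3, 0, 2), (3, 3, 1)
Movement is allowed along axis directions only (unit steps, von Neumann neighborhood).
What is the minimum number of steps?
3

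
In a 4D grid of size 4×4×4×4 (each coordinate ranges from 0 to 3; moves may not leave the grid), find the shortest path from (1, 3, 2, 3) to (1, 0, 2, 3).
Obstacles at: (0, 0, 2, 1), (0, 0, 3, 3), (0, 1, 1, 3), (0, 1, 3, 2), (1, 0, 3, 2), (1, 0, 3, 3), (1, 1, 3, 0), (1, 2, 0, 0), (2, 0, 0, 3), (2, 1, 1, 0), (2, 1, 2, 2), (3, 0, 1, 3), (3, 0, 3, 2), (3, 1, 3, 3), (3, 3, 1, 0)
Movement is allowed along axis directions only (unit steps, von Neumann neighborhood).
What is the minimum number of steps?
3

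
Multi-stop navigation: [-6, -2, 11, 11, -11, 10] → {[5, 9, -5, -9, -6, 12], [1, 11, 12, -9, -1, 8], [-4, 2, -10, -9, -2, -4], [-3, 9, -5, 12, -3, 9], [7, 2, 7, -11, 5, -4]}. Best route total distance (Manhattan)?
184
(one optimal route: (-6, -2, 11, 11, -11, 10) → (-3, 9, -5, 12, -3, 9) → (5, 9, -5, -9, -6, 12) → (1, 11, 12, -9, -1, 8) → (7, 2, 7, -11, 5, -4) → (-4, 2, -10, -9, -2, -4))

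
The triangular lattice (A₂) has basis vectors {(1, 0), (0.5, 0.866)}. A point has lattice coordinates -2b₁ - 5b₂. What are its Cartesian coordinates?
(-4.5, -4.33)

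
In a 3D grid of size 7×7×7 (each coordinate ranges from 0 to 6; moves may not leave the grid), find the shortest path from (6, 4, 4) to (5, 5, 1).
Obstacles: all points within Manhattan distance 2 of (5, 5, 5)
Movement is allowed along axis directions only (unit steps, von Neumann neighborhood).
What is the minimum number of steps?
5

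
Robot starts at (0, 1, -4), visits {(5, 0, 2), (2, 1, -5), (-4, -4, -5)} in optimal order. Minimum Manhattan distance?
32
(one optimal route: (0, 1, -4) → (-4, -4, -5) → (2, 1, -5) → (5, 0, 2))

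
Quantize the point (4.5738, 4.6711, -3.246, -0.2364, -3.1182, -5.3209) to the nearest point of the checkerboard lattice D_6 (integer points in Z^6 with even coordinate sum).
(4, 5, -3, 0, -3, -5)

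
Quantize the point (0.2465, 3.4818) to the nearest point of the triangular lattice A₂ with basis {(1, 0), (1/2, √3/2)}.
(0, 3.464)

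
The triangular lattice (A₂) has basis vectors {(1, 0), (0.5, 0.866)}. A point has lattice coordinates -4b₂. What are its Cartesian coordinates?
(-2, -3.464)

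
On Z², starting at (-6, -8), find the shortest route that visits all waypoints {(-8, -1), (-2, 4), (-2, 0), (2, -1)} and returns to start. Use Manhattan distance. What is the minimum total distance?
44
(one optimal route: (-6, -8) → (-8, -1) → (-2, 4) → (-2, 0) → (2, -1) → (-6, -8))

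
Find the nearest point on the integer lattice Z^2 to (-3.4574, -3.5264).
(-3, -4)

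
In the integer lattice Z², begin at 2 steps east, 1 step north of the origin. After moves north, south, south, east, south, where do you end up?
(3, -1)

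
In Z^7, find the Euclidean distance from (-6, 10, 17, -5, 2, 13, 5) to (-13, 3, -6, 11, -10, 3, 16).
35.327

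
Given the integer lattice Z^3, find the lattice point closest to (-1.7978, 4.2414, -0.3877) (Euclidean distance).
(-2, 4, 0)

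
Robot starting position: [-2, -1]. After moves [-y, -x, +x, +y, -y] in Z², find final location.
(-2, -2)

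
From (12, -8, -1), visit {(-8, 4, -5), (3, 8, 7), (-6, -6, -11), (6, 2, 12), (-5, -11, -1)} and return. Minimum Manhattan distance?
124
(one optimal route: (12, -8, -1) → (6, 2, 12) → (3, 8, 7) → (-8, 4, -5) → (-6, -6, -11) → (-5, -11, -1) → (12, -8, -1))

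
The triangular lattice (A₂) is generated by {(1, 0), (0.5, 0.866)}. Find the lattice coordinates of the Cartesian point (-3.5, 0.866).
-4b₁ + b₂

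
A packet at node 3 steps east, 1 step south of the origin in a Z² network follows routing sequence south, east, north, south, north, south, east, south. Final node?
(5, -3)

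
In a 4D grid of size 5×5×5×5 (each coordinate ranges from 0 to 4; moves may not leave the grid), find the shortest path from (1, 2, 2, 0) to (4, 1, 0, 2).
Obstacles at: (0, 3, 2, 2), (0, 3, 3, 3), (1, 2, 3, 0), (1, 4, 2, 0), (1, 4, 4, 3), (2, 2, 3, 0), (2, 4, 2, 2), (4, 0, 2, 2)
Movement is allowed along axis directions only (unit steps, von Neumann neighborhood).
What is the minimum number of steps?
8
(one shortest path: (1, 2, 2, 0) → (2, 2, 2, 0) → (3, 2, 2, 0) → (4, 2, 2, 0) → (4, 1, 2, 0) → (4, 1, 1, 0) → (4, 1, 0, 0) → (4, 1, 0, 1) → (4, 1, 0, 2))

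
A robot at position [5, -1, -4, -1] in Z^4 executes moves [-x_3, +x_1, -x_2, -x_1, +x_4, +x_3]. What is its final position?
(5, -2, -4, 0)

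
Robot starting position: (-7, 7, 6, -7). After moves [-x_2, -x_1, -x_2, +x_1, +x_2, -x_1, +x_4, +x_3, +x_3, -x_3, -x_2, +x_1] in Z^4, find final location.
(-7, 5, 7, -6)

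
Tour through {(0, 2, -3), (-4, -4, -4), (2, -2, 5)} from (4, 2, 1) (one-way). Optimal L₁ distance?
35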